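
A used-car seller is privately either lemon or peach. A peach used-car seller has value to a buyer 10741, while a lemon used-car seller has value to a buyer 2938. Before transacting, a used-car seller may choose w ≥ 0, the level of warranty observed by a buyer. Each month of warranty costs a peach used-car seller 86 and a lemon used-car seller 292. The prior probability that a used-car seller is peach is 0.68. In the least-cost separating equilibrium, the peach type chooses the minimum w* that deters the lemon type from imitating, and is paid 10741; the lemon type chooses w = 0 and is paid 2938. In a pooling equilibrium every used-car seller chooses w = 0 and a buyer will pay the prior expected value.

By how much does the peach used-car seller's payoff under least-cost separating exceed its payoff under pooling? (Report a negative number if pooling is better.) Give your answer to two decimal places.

198.82

Least-cost separating signal: w* solves 2938 = 10741 − 292·w*, so w* = (10741 − 2938)/292 ≈ 26.7226.
Peach type's separating payoff: 10741 − 86 × w* = 10741 − 86 × (10741 − 2938)/292 = 10741 − 671058/292 ≈ 8442.8562.
Pooling payoff: 0.68 × 10741 + 0.32 × 2938 = 8244.04.
Difference: 8442.8562 − 8244.04 = 198.8162, i.e. 198.82 to two decimal places.
The peach type prefers to separate.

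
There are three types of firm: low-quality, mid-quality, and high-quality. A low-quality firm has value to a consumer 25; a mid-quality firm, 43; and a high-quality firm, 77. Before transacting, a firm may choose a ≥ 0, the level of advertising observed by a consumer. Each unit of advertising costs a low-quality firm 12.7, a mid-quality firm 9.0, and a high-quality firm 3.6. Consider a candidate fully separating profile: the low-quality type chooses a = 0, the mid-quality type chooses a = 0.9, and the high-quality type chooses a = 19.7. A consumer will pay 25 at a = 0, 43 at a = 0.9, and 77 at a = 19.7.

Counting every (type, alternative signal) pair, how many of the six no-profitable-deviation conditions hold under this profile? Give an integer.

3

Low-quality (own payoff 25): to a=0.9 gives 43 − 12.7×0.9 = 31.57 → profitable ✗; to a=19.7 gives 77 − 12.7×19.7 = -173.19 → no gain ✓.
Mid-quality (own payoff 43 − 9.0×0.9 = 34.9): to a=0 gives 25 → no gain ✓; to a=19.7 gives 77 − 9.0×19.7 = -100.3 → no gain ✓.
High-quality (own payoff 77 − 3.6×19.7 = 6.08): to a=0 gives 25 → profitable ✗; to a=0.9 gives 43 − 3.6×0.9 = 39.76 → profitable ✗.
3 of the 6 constraints hold; not an equilibrium.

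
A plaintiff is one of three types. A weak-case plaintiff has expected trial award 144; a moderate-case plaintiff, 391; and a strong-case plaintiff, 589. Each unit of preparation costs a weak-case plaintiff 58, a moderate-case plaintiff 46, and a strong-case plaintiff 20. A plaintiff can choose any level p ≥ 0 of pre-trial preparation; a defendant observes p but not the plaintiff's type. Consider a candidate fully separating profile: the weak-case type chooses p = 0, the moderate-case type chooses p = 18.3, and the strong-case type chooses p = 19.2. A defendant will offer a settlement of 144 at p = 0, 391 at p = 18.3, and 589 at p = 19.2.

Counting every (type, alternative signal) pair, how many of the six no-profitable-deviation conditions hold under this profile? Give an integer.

Strong-case (own payoff 589 − 20×19.2 = 205): to p=0 gives 144 → no gain ✓; to p=18.3 gives 391 − 20×18.3 = 25 → no gain ✓.
Weak-case (own payoff 144): to p=18.3 gives 391 − 58×18.3 = -670.4 → no gain ✓; to p=19.2 gives 589 − 58×19.2 = -524.6 → no gain ✓.
Moderate-case (own payoff 391 − 46×18.3 = -450.8): to p=0 gives 144 → profitable ✗; to p=19.2 gives 589 − 46×19.2 = -294.2 → profitable ✗.
4 of the 6 constraints hold; not an equilibrium.

4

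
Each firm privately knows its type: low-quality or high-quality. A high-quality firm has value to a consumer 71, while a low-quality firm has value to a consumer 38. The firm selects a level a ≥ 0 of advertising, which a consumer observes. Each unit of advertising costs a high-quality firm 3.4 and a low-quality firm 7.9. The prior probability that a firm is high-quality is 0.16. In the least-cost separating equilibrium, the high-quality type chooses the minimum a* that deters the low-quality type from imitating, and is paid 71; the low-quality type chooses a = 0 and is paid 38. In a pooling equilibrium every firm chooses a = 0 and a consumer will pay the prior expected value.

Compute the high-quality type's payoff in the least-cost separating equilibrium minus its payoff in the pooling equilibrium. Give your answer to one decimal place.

13.5

Least-cost separating signal: a* solves 38 = 71 − 7.9·a*, so a* = (71 − 38)/7.9 ≈ 4.1772.
High-quality type's separating payoff: 71 − 3.4 × a* = 71 − 3.4 × (71 − 38)/7.9 = 71 − 112.2/7.9 ≈ 56.797.
Pooling payoff: 0.16 × 71 + 0.84 × 38 = 43.28.
Difference: 56.797 − 43.28 = 13.517, i.e. 13.5 to one decimal place.
The high-quality type prefers to separate.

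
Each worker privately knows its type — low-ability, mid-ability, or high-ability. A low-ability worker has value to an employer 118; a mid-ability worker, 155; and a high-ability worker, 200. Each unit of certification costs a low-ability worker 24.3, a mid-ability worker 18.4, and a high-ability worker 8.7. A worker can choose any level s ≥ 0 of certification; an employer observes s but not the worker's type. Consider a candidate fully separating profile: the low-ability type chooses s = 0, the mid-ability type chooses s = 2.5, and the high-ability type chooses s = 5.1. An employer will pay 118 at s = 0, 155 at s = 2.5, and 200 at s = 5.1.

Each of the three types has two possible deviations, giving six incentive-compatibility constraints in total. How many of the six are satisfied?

5

High-ability (own payoff 200 − 8.7×5.1 = 155.63): to s=0 gives 118 → no gain ✓; to s=2.5 gives 155 − 8.7×2.5 = 133.25 → no gain ✓.
Mid-ability (own payoff 155 − 18.4×2.5 = 109): to s=0 gives 118 → profitable ✗; to s=5.1 gives 200 − 18.4×5.1 = 106.16 → no gain ✓.
Low-ability (own payoff 118): to s=2.5 gives 155 − 24.3×2.5 = 94.25 → no gain ✓; to s=5.1 gives 200 − 24.3×5.1 = 76.07 → no gain ✓.
5 of the 6 constraints hold; not an equilibrium.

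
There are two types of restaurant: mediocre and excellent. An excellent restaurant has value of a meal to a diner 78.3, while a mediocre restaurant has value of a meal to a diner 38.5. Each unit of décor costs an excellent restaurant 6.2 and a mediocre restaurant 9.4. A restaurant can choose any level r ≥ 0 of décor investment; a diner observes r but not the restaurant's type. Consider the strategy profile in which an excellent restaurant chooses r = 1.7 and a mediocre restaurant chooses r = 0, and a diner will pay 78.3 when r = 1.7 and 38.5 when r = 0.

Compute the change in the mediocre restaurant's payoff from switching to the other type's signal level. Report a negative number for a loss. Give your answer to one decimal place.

Playing r = 0 the mediocre restaurant receives 38.5.
Deviating to r = 1.7 brings payment 78.3 at cost 9.4 × 1.7 = 15.98, netting 62.32.
Gain from deviating: 62.32 − 38.5 = 23.82, i.e. 23.8 to one decimal place.
The gain is positive, so the mediocre type's incentive-compatibility constraint is violated — this profile is not a separating equilibrium.

23.8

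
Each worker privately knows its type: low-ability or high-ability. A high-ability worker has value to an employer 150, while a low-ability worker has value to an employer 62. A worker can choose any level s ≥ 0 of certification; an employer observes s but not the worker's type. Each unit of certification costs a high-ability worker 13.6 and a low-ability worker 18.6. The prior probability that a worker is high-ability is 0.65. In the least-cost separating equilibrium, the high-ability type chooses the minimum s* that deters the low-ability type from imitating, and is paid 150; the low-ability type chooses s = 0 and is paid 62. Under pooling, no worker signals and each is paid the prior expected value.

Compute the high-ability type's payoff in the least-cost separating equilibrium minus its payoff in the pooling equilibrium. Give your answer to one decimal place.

-33.5

Least-cost separating signal: s* solves 62 = 150 − 18.6·s*, so s* = (150 − 62)/18.6 ≈ 4.7312.
High-ability type's separating payoff: 150 − 13.6 × s* = 150 − 13.6 × (150 − 62)/18.6 = 150 − 1196.8/18.6 ≈ 85.656.
Pooling payoff: 0.65 × 150 + 0.35 × 62 = 119.2.
Difference: 85.656 − 119.2 = -33.544, i.e. -33.5 to one decimal place.
The high-ability type would prefer the pooling outcome.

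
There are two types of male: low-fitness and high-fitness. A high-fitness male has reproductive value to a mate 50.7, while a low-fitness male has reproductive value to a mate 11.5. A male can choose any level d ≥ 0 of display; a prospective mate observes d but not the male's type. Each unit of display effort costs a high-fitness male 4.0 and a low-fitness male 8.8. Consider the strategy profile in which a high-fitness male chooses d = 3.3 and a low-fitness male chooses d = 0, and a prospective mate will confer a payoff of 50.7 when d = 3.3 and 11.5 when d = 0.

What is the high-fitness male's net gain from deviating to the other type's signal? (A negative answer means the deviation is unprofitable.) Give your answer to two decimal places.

Playing d = 3.3 the high-fitness male receives 50.7 − 4.0 × 3.3 = 37.5.
Deviating to d = 0 yields 11.5 instead.
Gain from deviating: 11.5 − 37.5 = -26.00.
The gain is negative, so the high-fitness type's incentive-compatibility constraint is satisfied.

-26.00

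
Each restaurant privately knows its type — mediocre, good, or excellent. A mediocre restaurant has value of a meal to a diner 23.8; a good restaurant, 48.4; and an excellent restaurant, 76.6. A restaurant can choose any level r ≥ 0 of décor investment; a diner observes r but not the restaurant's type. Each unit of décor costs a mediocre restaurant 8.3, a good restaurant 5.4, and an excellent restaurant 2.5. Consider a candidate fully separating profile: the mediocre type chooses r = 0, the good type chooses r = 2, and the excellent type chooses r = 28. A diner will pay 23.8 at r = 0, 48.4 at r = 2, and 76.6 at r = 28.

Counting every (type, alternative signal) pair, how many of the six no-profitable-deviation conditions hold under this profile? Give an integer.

Mediocre (own payoff 23.8): to r=2 gives 48.4 − 8.3×2 = 31.8 → profitable ✗; to r=28 gives 76.6 − 8.3×28 = -155.8 → no gain ✓.
Good (own payoff 48.4 − 5.4×2 = 37.6): to r=0 gives 23.8 → no gain ✓; to r=28 gives 76.6 − 5.4×28 = -74.6 → no gain ✓.
Excellent (own payoff 76.6 − 2.5×28 = 6.6): to r=0 gives 23.8 → profitable ✗; to r=2 gives 48.4 − 2.5×2 = 43.4 → profitable ✗.
3 of the 6 constraints hold; not an equilibrium.

3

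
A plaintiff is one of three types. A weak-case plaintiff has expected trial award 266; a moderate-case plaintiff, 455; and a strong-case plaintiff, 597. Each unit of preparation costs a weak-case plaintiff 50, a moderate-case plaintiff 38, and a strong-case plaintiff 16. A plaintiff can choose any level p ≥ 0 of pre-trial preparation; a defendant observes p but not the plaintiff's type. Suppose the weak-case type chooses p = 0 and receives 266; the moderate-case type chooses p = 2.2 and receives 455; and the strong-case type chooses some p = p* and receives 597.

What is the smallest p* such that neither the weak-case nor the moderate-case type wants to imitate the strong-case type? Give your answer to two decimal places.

Moderate-case type (on-path payoff 455 − 38×2.2 = 371.4) won't mimic when 371.4 ≥ 597 − 38·p*, i.e. p* ≥ 5.94.
Weak-case type (on-path payoff 266) won't mimic when 266 ≥ 597 − 50·p*, i.e. p* ≥ 6.62.
Both must hold, so p* = max(6.62, 5.94) = 6.62. The weak-case type's constraint binds.

6.62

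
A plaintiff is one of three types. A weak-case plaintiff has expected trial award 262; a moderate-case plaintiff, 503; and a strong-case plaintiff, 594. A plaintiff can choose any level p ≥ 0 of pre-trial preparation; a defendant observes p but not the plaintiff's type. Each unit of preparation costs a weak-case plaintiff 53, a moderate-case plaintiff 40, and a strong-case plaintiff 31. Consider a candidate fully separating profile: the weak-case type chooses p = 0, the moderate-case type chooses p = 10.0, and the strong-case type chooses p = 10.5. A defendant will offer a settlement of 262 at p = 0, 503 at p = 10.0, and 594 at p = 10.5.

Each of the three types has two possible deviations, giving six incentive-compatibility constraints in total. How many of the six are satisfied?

Strong-case (own payoff 594 − 31×10.5 = 268.5): to p=0 gives 262 → no gain ✓; to p=10.0 gives 503 − 31×10.0 = 193 → no gain ✓.
Moderate-case (own payoff 503 − 40×10.0 = 103): to p=0 gives 262 → profitable ✗; to p=10.5 gives 594 − 40×10.5 = 174 → profitable ✗.
Weak-case (own payoff 262): to p=10.0 gives 503 − 53×10.0 = -27 → no gain ✓; to p=10.5 gives 594 − 53×10.5 = 37.5 → no gain ✓.
4 of the 6 constraints hold; not an equilibrium.

4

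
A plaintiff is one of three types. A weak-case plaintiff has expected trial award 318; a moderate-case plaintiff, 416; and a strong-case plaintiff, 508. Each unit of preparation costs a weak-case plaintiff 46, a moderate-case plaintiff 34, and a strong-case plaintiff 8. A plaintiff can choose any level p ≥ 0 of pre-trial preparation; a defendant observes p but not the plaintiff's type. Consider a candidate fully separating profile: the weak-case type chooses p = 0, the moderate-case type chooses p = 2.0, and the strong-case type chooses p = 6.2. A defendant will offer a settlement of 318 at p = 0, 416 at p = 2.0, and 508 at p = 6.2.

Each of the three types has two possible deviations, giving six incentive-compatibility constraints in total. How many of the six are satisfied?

5

Moderate-case (own payoff 416 − 34×2.0 = 348): to p=0 gives 318 → no gain ✓; to p=6.2 gives 508 − 34×6.2 = 297.2 → no gain ✓.
Weak-case (own payoff 318): to p=2.0 gives 416 − 46×2.0 = 324 → profitable ✗; to p=6.2 gives 508 − 46×6.2 = 222.8 → no gain ✓.
Strong-case (own payoff 508 − 8×6.2 = 458.4): to p=0 gives 318 → no gain ✓; to p=2.0 gives 416 − 8×2.0 = 400 → no gain ✓.
5 of the 6 constraints hold; not an equilibrium.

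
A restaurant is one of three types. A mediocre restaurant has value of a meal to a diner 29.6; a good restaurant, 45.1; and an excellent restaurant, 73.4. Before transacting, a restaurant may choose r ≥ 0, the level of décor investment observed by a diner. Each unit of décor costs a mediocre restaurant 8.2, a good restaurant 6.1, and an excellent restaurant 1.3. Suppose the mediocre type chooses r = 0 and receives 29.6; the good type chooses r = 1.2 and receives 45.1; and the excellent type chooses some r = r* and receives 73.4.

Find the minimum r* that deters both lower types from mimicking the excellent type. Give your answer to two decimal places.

5.84

Mediocre type (on-path payoff 29.6) won't mimic when 29.6 ≥ 73.4 − 8.2·r*, i.e. r* ≥ 5.34.
Good type (on-path payoff 45.1 − 6.1×1.2 = 37.78) won't mimic when 37.78 ≥ 73.4 − 6.1·r*, i.e. r* ≥ 5.84.
Both must hold, so r* = max(5.34, 5.84) = 5.84. The good type's constraint binds.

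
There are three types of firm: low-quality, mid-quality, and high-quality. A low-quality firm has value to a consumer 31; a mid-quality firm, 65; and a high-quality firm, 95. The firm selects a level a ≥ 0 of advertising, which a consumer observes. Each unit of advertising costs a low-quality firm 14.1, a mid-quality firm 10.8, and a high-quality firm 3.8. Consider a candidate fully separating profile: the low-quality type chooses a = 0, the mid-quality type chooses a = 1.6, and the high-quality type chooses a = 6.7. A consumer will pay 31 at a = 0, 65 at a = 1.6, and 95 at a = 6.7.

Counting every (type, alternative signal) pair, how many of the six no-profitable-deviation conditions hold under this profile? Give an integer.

5

Mid-quality (own payoff 65 − 10.8×1.6 = 47.72): to a=0 gives 31 → no gain ✓; to a=6.7 gives 95 − 10.8×6.7 = 22.64 → no gain ✓.
Low-quality (own payoff 31): to a=1.6 gives 65 − 14.1×1.6 = 42.44 → profitable ✗; to a=6.7 gives 95 − 14.1×6.7 = 0.53 → no gain ✓.
High-quality (own payoff 95 − 3.8×6.7 = 69.54): to a=0 gives 31 → no gain ✓; to a=1.6 gives 65 − 3.8×1.6 = 58.92 → no gain ✓.
5 of the 6 constraints hold; not an equilibrium.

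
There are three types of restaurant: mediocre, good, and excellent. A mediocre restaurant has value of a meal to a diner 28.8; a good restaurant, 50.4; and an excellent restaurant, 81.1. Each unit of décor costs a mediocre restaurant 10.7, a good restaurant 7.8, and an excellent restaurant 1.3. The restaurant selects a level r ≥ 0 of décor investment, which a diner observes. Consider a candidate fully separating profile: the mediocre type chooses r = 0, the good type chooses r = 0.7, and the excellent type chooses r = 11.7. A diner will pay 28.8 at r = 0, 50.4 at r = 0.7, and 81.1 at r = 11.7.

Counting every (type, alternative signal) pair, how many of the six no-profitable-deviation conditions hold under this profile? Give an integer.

Excellent (own payoff 81.1 − 1.3×11.7 = 65.89): to r=0 gives 28.8 → no gain ✓; to r=0.7 gives 50.4 − 1.3×0.7 = 49.49 → no gain ✓.
Good (own payoff 50.4 − 7.8×0.7 = 44.94): to r=0 gives 28.8 → no gain ✓; to r=11.7 gives 81.1 − 7.8×11.7 = -10.16 → no gain ✓.
Mediocre (own payoff 28.8): to r=0.7 gives 50.4 − 10.7×0.7 = 42.91 → profitable ✗; to r=11.7 gives 81.1 − 10.7×11.7 = -44.09 → no gain ✓.
5 of the 6 constraints hold; not an equilibrium.

5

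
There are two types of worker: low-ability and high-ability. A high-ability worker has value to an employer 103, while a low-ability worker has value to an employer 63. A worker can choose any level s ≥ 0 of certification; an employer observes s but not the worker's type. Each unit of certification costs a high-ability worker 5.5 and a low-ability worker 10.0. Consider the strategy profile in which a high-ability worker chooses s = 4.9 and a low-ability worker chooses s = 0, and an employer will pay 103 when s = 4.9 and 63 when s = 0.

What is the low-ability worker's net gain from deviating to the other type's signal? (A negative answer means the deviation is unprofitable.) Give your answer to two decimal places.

Playing s = 0 the low-ability worker receives 63.
Deviating to s = 4.9 brings payment 103 at cost 10.0 × 4.9 = 49, netting 54.
Gain from deviating: 54 − 63 = -9.00.
The gain is negative, so the low-ability type's incentive-compatibility constraint is satisfied.

-9.00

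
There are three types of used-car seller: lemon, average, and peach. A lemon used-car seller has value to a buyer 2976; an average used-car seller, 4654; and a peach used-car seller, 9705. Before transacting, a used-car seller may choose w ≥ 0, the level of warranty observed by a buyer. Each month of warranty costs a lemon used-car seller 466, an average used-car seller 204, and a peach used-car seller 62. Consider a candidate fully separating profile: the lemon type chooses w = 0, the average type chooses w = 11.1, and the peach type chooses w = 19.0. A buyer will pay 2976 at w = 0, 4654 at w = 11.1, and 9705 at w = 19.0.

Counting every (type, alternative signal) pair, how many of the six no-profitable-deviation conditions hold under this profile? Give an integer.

4

Peach (own payoff 9705 − 62×19.0 = 8527): to w=0 gives 2976 → no gain ✓; to w=11.1 gives 4654 − 62×11.1 = 3965.8 → no gain ✓.
Average (own payoff 4654 − 204×11.1 = 2389.6): to w=0 gives 2976 → profitable ✗; to w=19.0 gives 9705 − 204×19.0 = 5829 → profitable ✗.
Lemon (own payoff 2976): to w=11.1 gives 4654 − 466×11.1 = -518.6 → no gain ✓; to w=19.0 gives 9705 − 466×19.0 = 851 → no gain ✓.
4 of the 6 constraints hold; not an equilibrium.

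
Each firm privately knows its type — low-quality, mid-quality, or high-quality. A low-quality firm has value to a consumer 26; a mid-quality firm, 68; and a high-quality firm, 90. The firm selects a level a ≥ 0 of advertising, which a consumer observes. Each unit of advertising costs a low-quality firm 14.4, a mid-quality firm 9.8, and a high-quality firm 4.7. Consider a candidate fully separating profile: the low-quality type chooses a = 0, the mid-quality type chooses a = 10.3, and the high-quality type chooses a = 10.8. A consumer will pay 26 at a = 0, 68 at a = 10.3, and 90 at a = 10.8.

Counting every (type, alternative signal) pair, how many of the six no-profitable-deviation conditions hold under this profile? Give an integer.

Mid-quality (own payoff 68 − 9.8×10.3 = -32.94): to a=0 gives 26 → profitable ✗; to a=10.8 gives 90 − 9.8×10.8 = -15.84 → profitable ✗.
Low-quality (own payoff 26): to a=10.3 gives 68 − 14.4×10.3 = -80.32 → no gain ✓; to a=10.8 gives 90 − 14.4×10.8 = -65.52 → no gain ✓.
High-quality (own payoff 90 − 4.7×10.8 = 39.24): to a=0 gives 26 → no gain ✓; to a=10.3 gives 68 − 4.7×10.3 = 19.59 → no gain ✓.
4 of the 6 constraints hold; not an equilibrium.

4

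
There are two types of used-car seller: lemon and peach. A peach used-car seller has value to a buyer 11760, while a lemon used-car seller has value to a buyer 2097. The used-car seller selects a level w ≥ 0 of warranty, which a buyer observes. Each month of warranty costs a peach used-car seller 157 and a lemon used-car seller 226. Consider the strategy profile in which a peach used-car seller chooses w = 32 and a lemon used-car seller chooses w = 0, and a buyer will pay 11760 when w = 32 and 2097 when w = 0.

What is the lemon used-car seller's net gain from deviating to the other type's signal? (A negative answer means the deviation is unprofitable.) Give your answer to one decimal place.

Playing w = 0 the lemon used-car seller receives 2097.
Deviating to w = 32 brings payment 11760 at cost 226 × 32 = 7232, netting 4528.
Gain from deviating: 4528 − 2097 = 2431.0.
The gain is positive, so the lemon type's incentive-compatibility constraint is violated — this profile is not a separating equilibrium.

2431.0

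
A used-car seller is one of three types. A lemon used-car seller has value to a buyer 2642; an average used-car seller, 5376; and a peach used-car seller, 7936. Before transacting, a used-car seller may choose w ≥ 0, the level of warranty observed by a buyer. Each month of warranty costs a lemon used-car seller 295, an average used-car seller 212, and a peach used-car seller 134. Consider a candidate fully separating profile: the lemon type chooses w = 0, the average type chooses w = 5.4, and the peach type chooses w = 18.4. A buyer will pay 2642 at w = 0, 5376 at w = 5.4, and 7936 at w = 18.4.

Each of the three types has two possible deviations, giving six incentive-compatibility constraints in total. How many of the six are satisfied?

5

Lemon (own payoff 2642): to w=5.4 gives 5376 − 295×5.4 = 3783 → profitable ✗; to w=18.4 gives 7936 − 295×18.4 = 2508 → no gain ✓.
Peach (own payoff 7936 − 134×18.4 = 5470.4): to w=0 gives 2642 → no gain ✓; to w=5.4 gives 5376 − 134×5.4 = 4652.4 → no gain ✓.
Average (own payoff 5376 − 212×5.4 = 4231.2): to w=0 gives 2642 → no gain ✓; to w=18.4 gives 7936 − 212×18.4 = 4035.2 → no gain ✓.
5 of the 6 constraints hold; not an equilibrium.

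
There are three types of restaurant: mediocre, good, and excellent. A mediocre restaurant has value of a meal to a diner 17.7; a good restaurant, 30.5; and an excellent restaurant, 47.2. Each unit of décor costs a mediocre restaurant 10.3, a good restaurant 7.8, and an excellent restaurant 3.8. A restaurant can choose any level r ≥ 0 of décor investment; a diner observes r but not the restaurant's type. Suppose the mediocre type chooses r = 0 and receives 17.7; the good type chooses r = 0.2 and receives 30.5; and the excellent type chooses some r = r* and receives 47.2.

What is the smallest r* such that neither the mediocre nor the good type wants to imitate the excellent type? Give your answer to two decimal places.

2.86

Good type (on-path payoff 30.5 − 7.8×0.2 = 28.94) won't mimic when 28.94 ≥ 47.2 − 7.8·r*, i.e. r* ≥ 2.34.
Mediocre type (on-path payoff 17.7) won't mimic when 17.7 ≥ 47.2 − 10.3·r*, i.e. r* ≥ 2.86.
Both must hold, so r* = max(2.86, 2.34) = 2.86. The mediocre type's constraint binds.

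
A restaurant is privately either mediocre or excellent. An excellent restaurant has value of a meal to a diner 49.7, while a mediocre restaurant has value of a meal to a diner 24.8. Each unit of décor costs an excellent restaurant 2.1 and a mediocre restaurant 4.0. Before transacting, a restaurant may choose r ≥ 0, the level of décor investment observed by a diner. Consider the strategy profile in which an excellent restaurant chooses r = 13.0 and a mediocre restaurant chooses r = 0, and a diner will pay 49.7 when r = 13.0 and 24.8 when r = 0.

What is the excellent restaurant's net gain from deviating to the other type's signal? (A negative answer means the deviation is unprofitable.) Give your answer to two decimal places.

2.40

Playing r = 13.0 the excellent restaurant receives 49.7 − 2.1 × 13.0 = 22.4.
Deviating to r = 0 yields 24.8 instead.
Gain from deviating: 24.8 − 22.4 = 2.40.
The gain is positive, so the excellent type's incentive-compatibility constraint is violated — this profile is not a separating equilibrium.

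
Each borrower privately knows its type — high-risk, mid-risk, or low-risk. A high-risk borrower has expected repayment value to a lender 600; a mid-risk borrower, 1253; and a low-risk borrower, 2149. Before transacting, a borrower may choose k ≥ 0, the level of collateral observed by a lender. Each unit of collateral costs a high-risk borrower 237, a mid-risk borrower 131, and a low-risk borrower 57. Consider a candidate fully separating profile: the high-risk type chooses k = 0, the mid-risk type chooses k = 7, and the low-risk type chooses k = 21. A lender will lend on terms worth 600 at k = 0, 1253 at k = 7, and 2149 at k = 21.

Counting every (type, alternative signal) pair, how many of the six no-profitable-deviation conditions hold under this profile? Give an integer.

5

High-risk (own payoff 600): to k=7 gives 1253 − 237×7 = -406 → no gain ✓; to k=21 gives 2149 − 237×21 = -2828 → no gain ✓.
Mid-risk (own payoff 1253 − 131×7 = 336): to k=0 gives 600 → profitable ✗; to k=21 gives 2149 − 131×21 = -602 → no gain ✓.
Low-risk (own payoff 2149 − 57×21 = 952): to k=0 gives 600 → no gain ✓; to k=7 gives 1253 − 57×7 = 854 → no gain ✓.
5 of the 6 constraints hold; not an equilibrium.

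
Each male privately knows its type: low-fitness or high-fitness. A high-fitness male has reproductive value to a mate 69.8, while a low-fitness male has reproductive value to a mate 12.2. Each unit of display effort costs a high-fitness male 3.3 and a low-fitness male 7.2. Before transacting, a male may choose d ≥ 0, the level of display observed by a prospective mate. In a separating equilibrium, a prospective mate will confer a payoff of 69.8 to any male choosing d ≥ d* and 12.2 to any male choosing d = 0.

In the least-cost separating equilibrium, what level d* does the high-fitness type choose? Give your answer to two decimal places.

A low-fitness male choosing d = 0 receives 12.2.
Imitating at d* instead would pay 69.8 at cost 7.2·d*, netting 69.8 − 7.2·d*.
Indifference: 12.2 = 69.8 − 7.2·d*, so d* = (69.8 − 12.2) / 7.2 = 8.00.
This is the low-fitness type's binding incentive-compatibility constraint; any d ≥ 8.00 sustains separation on that side.

8.00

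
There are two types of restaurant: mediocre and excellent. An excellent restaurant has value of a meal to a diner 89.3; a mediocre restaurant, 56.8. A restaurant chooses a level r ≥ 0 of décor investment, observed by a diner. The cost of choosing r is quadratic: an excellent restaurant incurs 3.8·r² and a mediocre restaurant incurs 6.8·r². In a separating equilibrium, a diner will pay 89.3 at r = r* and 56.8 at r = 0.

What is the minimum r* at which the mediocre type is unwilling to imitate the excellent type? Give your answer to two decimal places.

2.19

The mediocre type at r = 0 receives 56.8; imitating at r* yields 89.3 − 6.8·r*².
Indifference: 56.8 = 89.3 − 6.8·r*², so r*² = (89.3 − 56.8) / 6.8 ≈ 4.7794.
r* = √4.7794 ≈ 2.19.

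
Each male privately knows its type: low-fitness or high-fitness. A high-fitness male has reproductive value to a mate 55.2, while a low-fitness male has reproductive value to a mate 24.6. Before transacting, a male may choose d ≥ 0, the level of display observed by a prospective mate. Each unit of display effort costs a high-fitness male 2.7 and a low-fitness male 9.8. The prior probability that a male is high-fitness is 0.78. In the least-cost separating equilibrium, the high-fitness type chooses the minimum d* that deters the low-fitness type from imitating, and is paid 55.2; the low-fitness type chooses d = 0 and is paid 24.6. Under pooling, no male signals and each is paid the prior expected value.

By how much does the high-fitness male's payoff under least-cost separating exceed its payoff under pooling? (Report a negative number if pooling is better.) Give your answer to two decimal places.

Least-cost separating signal: d* solves 24.6 = 55.2 − 9.8·d*, so d* = (55.2 − 24.6)/9.8 ≈ 3.1224.
High-fitness type's separating payoff: 55.2 − 2.7 × d* = 55.2 − 2.7 × (55.2 − 24.6)/9.8 = 55.2 − 82.62/9.8 ≈ 46.7694.
Pooling payoff: 0.78 × 55.2 + 0.22 × 24.6 = 48.468.
Difference: 46.7694 − 48.468 = -1.6986, i.e. -1.70 to two decimal places.
The high-fitness type would prefer the pooling outcome.

-1.70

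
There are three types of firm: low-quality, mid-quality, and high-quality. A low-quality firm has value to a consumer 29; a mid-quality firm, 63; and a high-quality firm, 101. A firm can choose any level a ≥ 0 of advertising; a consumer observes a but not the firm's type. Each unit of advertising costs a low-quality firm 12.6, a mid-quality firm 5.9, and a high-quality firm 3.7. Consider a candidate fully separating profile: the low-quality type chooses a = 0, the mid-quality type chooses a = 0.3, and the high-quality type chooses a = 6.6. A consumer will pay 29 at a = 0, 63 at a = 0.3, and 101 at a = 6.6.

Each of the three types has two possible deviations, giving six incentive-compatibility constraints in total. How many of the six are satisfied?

Low-quality (own payoff 29): to a=0.3 gives 63 − 12.6×0.3 = 59.22 → profitable ✗; to a=6.6 gives 101 − 12.6×6.6 = 17.84 → no gain ✓.
Mid-quality (own payoff 63 − 5.9×0.3 = 61.23): to a=0 gives 29 → no gain ✓; to a=6.6 gives 101 − 5.9×6.6 = 62.06 → profitable ✗.
High-quality (own payoff 101 − 3.7×6.6 = 76.58): to a=0 gives 29 → no gain ✓; to a=0.3 gives 63 − 3.7×0.3 = 61.89 → no gain ✓.
4 of the 6 constraints hold; not an equilibrium.

4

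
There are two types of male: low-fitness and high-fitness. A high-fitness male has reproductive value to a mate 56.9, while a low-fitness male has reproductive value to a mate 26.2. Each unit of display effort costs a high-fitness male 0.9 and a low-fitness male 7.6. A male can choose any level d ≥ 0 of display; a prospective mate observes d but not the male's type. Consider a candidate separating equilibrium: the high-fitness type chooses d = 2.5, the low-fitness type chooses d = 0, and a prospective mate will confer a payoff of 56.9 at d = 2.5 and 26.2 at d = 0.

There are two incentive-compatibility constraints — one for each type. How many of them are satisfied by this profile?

1

High-fitness type: signal → 56.9 − 0.9 × 2.5 = 54.65; deviate to 0 → 26.2. IC holds (54.65 ≥ 26.2).
Low-fitness type: stay at 0 → 26.2; mimic → 56.9 − 7.6 × 2.5 = 37.9. IC fails (26.2 < 37.9).
1 of 2 constraints hold, so this profile is not an equilibrium.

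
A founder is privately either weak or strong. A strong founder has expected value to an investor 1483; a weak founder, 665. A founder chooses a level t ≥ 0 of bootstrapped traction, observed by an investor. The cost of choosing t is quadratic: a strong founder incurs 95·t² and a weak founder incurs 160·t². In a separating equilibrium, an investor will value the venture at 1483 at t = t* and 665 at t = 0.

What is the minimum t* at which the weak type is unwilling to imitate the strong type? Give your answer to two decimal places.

2.26

The weak type at t = 0 receives 665; imitating at t* yields 1483 − 160·t*².
Indifference: 665 = 1483 − 160·t*², so t*² = (1483 − 665) / 160 = 5.1125.
t* = √5.1125 ≈ 2.26.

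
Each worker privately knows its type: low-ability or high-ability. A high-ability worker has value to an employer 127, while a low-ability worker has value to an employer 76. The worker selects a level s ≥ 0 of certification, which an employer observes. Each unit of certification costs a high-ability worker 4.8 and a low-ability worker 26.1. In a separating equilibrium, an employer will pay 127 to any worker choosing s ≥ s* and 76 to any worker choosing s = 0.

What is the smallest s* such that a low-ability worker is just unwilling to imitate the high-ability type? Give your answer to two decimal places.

1.95

A low-ability worker choosing s = 0 receives 76.
Imitating at s* instead would pay 127 at cost 26.1·s*, netting 127 − 26.1·s*.
Indifference: 76 = 127 − 26.1·s*, so s* = (127 − 76) / 26.1 ≈ 1.95.
This is the low-ability type's binding incentive-compatibility constraint; any s ≥ 1.95 sustains separation on that side.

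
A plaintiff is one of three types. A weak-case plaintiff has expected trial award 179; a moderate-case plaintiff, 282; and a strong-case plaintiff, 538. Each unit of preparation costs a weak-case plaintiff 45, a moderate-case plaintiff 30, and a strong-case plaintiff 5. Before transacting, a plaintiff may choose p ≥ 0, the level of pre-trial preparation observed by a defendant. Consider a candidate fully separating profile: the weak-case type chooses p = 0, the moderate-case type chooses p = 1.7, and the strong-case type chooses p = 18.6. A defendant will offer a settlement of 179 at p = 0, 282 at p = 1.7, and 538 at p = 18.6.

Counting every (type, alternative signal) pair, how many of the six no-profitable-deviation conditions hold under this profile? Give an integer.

Strong-case (own payoff 538 − 5×18.6 = 445): to p=0 gives 179 → no gain ✓; to p=1.7 gives 282 − 5×1.7 = 273.5 → no gain ✓.
Weak-case (own payoff 179): to p=1.7 gives 282 − 45×1.7 = 205.5 → profitable ✗; to p=18.6 gives 538 − 45×18.6 = -299 → no gain ✓.
Moderate-case (own payoff 282 − 30×1.7 = 231): to p=0 gives 179 → no gain ✓; to p=18.6 gives 538 − 30×18.6 = -20 → no gain ✓.
5 of the 6 constraints hold; not an equilibrium.

5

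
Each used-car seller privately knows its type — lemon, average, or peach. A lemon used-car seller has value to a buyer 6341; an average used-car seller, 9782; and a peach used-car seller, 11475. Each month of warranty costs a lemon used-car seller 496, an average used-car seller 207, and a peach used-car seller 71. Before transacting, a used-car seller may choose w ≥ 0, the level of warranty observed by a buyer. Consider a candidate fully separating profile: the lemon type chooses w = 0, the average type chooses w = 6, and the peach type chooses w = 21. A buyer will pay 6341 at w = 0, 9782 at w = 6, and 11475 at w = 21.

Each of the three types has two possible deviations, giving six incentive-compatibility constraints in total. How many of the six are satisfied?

5

Lemon (own payoff 6341): to w=6 gives 9782 − 496×6 = 6806 → profitable ✗; to w=21 gives 11475 − 496×21 = 1059 → no gain ✓.
Peach (own payoff 11475 − 71×21 = 9984): to w=0 gives 6341 → no gain ✓; to w=6 gives 9782 − 71×6 = 9356 → no gain ✓.
Average (own payoff 9782 − 207×6 = 8540): to w=0 gives 6341 → no gain ✓; to w=21 gives 11475 − 207×21 = 7128 → no gain ✓.
5 of the 6 constraints hold; not an equilibrium.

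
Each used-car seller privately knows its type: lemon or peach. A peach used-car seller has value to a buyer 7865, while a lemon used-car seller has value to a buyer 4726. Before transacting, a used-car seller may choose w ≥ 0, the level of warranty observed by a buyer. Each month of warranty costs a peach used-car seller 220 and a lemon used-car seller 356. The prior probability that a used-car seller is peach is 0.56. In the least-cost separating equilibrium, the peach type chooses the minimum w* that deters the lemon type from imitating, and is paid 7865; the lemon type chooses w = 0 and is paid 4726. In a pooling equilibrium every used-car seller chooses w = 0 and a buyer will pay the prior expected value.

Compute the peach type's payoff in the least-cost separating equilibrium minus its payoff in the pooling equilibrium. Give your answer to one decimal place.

-558.7

Least-cost separating signal: w* solves 4726 = 7865 − 356·w*, so w* = (7865 − 4726)/356 ≈ 8.8174.
Peach type's separating payoff: 7865 − 220 × w* = 7865 − 220 × (7865 − 4726)/356 = 7865 − 690580/356 ≈ 5925.169.
Pooling payoff: 0.56 × 7865 + 0.44 × 4726 = 6483.84.
Difference: 5925.169 − 6483.84 = -558.671, i.e. -558.7 to one decimal place.
The peach type would prefer the pooling outcome.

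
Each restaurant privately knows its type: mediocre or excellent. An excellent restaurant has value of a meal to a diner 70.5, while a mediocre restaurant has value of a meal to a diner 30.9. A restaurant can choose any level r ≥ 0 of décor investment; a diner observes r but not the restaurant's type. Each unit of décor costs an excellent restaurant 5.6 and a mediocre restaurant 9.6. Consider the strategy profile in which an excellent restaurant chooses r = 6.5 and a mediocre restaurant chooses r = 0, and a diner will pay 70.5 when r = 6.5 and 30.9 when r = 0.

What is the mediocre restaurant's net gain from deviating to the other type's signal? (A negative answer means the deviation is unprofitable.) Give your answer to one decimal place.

Playing r = 0 the mediocre restaurant receives 30.9.
Deviating to r = 6.5 brings payment 70.5 at cost 9.6 × 6.5 = 62.4, netting 8.1.
Gain from deviating: 8.1 − 30.9 = -22.8.
The gain is negative, so the mediocre type's incentive-compatibility constraint is satisfied.

-22.8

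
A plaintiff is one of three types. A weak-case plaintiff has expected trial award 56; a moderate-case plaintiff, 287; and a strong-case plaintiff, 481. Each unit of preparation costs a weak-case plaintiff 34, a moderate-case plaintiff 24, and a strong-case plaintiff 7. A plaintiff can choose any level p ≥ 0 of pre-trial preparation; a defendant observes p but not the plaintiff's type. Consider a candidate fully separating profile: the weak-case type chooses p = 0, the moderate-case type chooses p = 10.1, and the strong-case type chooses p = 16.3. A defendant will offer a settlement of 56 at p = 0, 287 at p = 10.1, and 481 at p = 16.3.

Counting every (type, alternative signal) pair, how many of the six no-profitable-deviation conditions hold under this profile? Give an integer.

Moderate-case (own payoff 287 − 24×10.1 = 44.6): to p=0 gives 56 → profitable ✗; to p=16.3 gives 481 − 24×16.3 = 89.8 → profitable ✗.
Strong-case (own payoff 481 − 7×16.3 = 366.9): to p=0 gives 56 → no gain ✓; to p=10.1 gives 287 − 7×10.1 = 216.3 → no gain ✓.
Weak-case (own payoff 56): to p=10.1 gives 287 − 34×10.1 = -56.4 → no gain ✓; to p=16.3 gives 481 − 34×16.3 = -73.2 → no gain ✓.
4 of the 6 constraints hold; not an equilibrium.

4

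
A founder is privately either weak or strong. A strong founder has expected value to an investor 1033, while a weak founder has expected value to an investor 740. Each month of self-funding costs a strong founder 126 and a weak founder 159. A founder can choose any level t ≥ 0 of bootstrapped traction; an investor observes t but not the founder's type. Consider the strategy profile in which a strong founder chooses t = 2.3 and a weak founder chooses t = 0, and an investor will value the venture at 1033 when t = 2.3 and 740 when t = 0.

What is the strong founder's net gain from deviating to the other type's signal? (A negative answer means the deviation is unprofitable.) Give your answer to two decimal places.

-3.20

Playing t = 2.3 the strong founder receives 1033 − 126 × 2.3 = 743.2.
Deviating to t = 0 yields 740 instead.
Gain from deviating: 740 − 743.2 = -3.20.
The gain is negative, so the strong type's incentive-compatibility constraint is satisfied.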